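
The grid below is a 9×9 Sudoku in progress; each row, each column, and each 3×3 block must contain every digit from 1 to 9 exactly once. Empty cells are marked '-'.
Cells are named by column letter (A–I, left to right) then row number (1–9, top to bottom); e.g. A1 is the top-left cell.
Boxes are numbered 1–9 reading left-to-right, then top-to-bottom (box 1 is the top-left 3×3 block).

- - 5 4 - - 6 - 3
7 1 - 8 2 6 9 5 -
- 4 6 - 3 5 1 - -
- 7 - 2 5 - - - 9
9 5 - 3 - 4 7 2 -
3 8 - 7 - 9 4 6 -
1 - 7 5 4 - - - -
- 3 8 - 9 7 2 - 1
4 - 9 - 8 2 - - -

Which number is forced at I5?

8

Row 5 already contains {2, 3, 4, 5, 7, 9}.
Column I already contains {1, 3, 9}.
Its 3×3 block (box 6) already contains {2, 4, 6, 7, 9}.
The only value from 1–9 not eliminated is 8, so I5 = 8.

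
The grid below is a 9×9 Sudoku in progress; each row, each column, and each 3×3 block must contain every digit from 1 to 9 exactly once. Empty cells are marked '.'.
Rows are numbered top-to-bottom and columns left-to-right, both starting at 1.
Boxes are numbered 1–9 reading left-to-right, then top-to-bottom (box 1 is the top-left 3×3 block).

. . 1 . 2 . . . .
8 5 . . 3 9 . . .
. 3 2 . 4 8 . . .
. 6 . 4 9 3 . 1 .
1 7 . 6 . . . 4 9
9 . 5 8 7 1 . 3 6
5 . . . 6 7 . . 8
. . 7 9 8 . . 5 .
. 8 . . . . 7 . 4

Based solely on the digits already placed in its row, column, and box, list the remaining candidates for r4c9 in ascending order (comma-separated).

2,5,7

Row 4 already contains {1, 3, 4, 6, 9}.
Column 9 already contains {4, 6, 8, 9}.
Its 3×3 block (box 6) already contains {1, 3, 4, 6, 9}.
Removing those from 1–9 leaves {2, 5, 7} as the candidates for r4c9.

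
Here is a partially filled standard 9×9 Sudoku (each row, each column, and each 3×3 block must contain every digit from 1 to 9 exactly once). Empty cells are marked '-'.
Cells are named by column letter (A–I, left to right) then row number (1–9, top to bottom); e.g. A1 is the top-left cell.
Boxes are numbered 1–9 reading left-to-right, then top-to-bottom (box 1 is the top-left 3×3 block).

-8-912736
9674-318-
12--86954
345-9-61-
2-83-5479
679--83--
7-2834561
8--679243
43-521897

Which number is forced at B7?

Row 7 already contains {1, 2, 3, 4, 5, 6, 7, 8}.
Column B already contains {2, 3, 4, 6, 7, 8}.
Its 3×3 block (box 7) already contains {2, 3, 4, 7, 8}.
The only value from 1–9 not eliminated is 9, so B7 = 9.

9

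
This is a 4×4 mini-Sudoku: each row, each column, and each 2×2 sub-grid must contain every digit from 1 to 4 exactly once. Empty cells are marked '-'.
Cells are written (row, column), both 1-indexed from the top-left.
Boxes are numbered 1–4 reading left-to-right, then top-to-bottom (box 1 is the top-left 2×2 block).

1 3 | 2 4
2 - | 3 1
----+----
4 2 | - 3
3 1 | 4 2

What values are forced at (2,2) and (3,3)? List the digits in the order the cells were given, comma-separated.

For (2,2):
  Row 2 already contains {1, 2, 3}.
  Column 2 already contains {1, 2, 3}.
  Its 2×2 block (box 1) already contains {1, 2, 3}.
  The only value from 1–4 not eliminated is 4, so (2,2) = 4.
For (3,3):
  Row 3 already contains {2, 3, 4}.
  Column 3 already contains {2, 3, 4}.
  Its 2×2 block (box 4) already contains {2, 3, 4}.
  The only value from 1–4 not eliminated is 1, so (3,3) = 1.

4,1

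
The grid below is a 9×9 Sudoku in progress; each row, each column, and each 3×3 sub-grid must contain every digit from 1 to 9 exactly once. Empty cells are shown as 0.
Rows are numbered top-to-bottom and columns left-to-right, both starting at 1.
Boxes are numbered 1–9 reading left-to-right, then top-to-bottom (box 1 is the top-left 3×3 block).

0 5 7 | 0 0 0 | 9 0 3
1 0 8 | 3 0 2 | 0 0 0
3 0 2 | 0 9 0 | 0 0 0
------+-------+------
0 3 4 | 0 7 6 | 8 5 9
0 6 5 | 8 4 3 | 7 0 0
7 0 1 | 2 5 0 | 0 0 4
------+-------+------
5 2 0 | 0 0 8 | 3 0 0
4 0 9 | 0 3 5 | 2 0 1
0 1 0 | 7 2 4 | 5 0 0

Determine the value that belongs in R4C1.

Row 4 already contains {3, 4, 5, 6, 7, 8, 9}.
Column 1 already contains {1, 3, 4, 5, 7}.
Its 3×3 block (box 4) already contains {1, 3, 4, 5, 6, 7}.
The only value from 1–9 not eliminated is 2, so R4C1 = 2.

2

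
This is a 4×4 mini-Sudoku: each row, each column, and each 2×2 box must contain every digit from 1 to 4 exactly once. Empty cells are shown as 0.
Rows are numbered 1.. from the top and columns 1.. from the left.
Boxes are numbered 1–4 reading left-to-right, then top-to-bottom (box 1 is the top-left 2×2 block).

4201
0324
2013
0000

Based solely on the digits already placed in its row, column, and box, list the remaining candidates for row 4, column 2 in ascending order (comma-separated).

Row 4 already contains {}.
Column 2 already contains {2, 3}.
Its 2×2 block (box 3) already contains {2}.
Removing those from 1–4 leaves {1, 4} as the candidates for row 4, column 2.

1,4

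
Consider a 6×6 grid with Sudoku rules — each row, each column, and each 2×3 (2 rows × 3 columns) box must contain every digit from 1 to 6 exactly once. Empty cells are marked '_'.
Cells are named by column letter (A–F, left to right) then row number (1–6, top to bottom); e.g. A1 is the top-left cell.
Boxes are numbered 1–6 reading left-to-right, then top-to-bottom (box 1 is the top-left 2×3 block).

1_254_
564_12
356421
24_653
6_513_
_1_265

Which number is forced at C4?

1

Row 4 already contains {2, 3, 4, 5, 6}.
Column C already contains {2, 4, 5, 6}.
Its 2×3 block (box 3) already contains {2, 3, 4, 5, 6}.
The only value from 1–6 not eliminated is 1, so C4 = 1.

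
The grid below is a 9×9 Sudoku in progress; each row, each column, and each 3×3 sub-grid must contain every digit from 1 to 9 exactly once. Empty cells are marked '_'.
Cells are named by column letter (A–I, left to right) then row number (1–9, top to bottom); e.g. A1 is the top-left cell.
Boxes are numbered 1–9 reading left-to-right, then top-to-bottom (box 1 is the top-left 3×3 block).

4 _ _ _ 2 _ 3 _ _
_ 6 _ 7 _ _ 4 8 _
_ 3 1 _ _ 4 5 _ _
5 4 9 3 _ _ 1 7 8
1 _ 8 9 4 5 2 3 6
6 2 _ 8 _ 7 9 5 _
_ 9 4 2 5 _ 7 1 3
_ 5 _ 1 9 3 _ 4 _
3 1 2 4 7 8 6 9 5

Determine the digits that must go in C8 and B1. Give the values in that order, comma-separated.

For C8:
  Consider where 6 can go in box 7.
  A7 is out (column A already has a 6).
  A8 is out (column A already has a 6).
  So the only cell in box 7 that can hold 6 is C8.
  So C8 = 6.
For B1:
  Consider where 8 can go in row 1.
  C1 is out (column C already has a 8).
  D1 is out (column D already has a 8).
  F1 is out (column F already has a 8).
  H1 is out (column H already has a 8).
  I1 is out (column I already has a 8).
  So the only cell in row 1 that can hold 8 is B1.
  So B1 = 8.

6,8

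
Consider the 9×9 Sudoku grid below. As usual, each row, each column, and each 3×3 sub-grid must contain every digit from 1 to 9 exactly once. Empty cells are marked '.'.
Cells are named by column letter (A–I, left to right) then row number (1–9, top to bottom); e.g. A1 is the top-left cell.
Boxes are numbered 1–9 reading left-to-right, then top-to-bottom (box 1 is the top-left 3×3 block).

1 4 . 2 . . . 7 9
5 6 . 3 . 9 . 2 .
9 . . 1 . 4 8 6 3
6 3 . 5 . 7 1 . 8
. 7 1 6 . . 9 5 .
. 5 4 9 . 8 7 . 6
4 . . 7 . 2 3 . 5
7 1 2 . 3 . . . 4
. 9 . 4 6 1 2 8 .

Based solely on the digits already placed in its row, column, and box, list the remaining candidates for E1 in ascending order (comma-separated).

Row 1 already contains {1, 2, 4, 7, 9}.
Column E already contains {3, 6}.
Its 3×3 block (box 2) already contains {1, 2, 3, 4, 9}.
Removing those from 1–9 leaves {5, 8} as the candidates for E1.

5,8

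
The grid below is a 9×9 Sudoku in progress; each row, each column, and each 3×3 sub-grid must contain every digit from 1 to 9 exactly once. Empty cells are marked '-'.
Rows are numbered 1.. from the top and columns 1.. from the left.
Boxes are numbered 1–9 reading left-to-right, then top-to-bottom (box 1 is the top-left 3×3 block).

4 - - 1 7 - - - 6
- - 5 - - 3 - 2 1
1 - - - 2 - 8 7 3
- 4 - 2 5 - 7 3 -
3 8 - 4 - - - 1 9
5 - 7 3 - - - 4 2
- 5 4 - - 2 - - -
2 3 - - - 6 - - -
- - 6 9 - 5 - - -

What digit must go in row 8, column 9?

Cell row 8, column 9 itself could take any of {4, 5, 7, 8} by direct elimination.
Consider where 5 can go in column 9.
row 4, column 9 is out (row 4 already has a 5).
row 7, column 9 is out (row 7 already has a 5).
row 9, column 9 is out (row 9 already has a 5).
So the only cell in column 9 that can hold 5 is row 8, column 9.
Therefore row 8, column 9 = 5.

5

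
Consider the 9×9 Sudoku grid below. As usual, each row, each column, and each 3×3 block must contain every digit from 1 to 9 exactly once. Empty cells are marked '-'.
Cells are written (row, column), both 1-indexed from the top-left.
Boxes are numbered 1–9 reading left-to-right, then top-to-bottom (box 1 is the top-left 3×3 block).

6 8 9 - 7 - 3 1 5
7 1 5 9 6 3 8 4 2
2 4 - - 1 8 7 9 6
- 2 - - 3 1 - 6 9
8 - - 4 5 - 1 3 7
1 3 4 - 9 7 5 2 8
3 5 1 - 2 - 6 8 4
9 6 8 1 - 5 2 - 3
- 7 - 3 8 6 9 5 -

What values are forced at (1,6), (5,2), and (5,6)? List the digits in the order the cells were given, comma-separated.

4,9,2

For (1,6):
  Consider where 4 can go in row 1.
  (1,4) is out (column 4 already has a 4).
  So the only cell in row 1 that can hold 4 is (1,6).
  So (1,6) = 4.
For (5,2):
  Row 5 already contains {1, 3, 4, 5, 7, 8}.
  Column 2 already contains {1, 2, 3, 4, 5, 6, 7, 8}.
  Its 3×3 block (box 4) already contains {1, 2, 3, 4, 8}.
  The only value from 1–9 not eliminated is 9, so (5,2) = 9.
For (5,6):
  Row 5 already contains {1, 3, 4, 5, 7, 8}.
  Column 6 already contains {1, 3, 5, 6, 7, 8}.
  Its 3×3 block (box 5) already contains {1, 3, 4, 5, 7, 9}.
  The only value from 1–9 not eliminated is 2, so (5,6) = 2.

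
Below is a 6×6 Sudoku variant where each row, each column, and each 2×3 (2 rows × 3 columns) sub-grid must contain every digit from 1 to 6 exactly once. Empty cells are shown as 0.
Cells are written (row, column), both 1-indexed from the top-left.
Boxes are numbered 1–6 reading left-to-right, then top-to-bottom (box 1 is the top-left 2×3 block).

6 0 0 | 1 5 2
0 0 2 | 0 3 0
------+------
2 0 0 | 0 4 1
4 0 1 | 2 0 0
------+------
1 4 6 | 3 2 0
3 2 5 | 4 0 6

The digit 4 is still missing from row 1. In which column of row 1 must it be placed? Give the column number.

3

Consider where 4 can go in row 1.
(1,2) is out (column 2 already has a 4).
So the only cell in row 1 that can hold 4 is (1,3).
That is column 3.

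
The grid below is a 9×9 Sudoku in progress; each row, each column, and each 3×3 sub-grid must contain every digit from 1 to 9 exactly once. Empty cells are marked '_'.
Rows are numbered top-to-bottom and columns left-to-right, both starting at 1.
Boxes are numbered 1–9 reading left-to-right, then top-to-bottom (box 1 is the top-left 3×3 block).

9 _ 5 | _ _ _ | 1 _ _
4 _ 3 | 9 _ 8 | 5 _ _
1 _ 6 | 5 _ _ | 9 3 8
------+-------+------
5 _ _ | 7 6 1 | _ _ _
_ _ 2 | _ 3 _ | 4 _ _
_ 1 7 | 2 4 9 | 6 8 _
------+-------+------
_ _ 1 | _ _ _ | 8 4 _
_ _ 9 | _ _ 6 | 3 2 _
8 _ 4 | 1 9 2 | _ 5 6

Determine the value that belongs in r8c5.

8

Cell r8c5 itself could take any of {5, 7, 8} by direct elimination.
Consider where 8 can go in column 5.
r1c5 is out (box 2 already has a 8).
r2c5 is out (row 2 already has a 8).
r3c5 is out (row 3 already has a 8).
r7c5 is out (row 7 already has a 8).
So the only cell in column 5 that can hold 8 is r8c5.
Therefore r8c5 = 8.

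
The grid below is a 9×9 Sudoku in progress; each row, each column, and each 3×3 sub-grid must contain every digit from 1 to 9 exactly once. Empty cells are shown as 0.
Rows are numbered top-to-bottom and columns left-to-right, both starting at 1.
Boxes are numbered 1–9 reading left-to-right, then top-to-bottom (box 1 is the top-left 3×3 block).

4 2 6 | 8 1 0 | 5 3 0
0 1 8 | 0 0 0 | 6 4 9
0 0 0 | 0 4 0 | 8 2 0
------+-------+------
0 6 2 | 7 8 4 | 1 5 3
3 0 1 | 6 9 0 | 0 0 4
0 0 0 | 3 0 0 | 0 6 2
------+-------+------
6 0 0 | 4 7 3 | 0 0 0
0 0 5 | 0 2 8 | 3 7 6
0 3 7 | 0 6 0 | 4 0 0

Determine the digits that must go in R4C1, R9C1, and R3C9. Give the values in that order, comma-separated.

For R4C1:
  Row 4 already contains {1, 2, 3, 4, 5, 6, 7, 8}.
  Column 1 already contains {3, 4, 6}.
  Its 3×3 block (box 4) already contains {1, 2, 3, 6}.
  The only value from 1–9 not eliminated is 9, so R4C1 = 9.
For R9C1:
  Consider where 2 can go in box 7.
  R7C2 is out (column 2 already has a 2).
  R7C3 is out (column 3 already has a 2).
  R8C1 is out (row 8 already has a 2).
  R8C2 is out (row 8 already has a 2).
  So the only cell in box 7 that can hold 2 is R9C1.
  So R9C1 = 2.
For R3C9:
  Consider where 1 can go in box 3.
  R1C9 is out (row 1 already has a 1).
  So the only cell in box 3 that can hold 1 is R3C9.
  So R3C9 = 1.

9,2,1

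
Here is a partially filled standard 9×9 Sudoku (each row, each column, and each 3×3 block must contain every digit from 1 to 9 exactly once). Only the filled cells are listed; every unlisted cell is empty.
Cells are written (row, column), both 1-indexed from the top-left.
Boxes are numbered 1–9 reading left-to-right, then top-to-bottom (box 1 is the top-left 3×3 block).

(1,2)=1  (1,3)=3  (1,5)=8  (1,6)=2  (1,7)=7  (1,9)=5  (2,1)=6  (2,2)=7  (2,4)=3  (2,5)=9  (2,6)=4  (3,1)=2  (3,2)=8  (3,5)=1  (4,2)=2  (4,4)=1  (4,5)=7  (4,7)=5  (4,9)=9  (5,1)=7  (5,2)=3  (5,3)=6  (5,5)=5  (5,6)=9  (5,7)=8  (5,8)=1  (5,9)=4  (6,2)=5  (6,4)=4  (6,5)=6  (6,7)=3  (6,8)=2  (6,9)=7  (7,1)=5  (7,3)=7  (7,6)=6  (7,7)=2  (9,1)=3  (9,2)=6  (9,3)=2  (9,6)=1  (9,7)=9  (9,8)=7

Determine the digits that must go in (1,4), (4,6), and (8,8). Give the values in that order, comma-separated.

For (1,4):
  Row 1 already contains {1, 2, 3, 5, 7, 8}.
  Column 4 already contains {1, 3, 4}.
  Its 3×3 block (box 2) already contains {1, 2, 3, 4, 8, 9}.
  The only value from 1–9 not eliminated is 6, so (1,4) = 6.
For (4,6):
  Consider where 3 can go in box 5.
  (5,4) is out (row 5 already has a 3).
  (6,6) is out (row 6 already has a 3).
  So the only cell in box 5 that can hold 3 is (4,6).
  So (4,6) = 3.
For (8,8):
  Consider where 5 can go in box 9.
  (7,8) is out (row 7 already has a 5).
  (7,9) is out (row 7 already has a 5).
  (8,7) is out (column 7 already has a 5).
  (8,9) is out (column 9 already has a 5).
  (9,9) is out (column 9 already has a 5).
  So the only cell in box 9 that can hold 5 is (8,8).
  So (8,8) = 5.

6,3,5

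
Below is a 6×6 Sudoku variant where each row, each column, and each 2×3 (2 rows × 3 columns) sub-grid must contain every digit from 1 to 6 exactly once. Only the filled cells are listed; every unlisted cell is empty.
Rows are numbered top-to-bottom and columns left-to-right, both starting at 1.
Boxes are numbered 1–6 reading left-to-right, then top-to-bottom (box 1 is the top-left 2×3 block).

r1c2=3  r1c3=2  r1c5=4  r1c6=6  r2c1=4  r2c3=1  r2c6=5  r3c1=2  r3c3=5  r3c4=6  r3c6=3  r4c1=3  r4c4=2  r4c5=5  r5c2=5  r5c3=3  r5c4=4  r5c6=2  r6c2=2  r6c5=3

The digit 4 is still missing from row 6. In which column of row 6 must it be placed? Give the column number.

3

Consider where 4 can go in row 6.
r6c1 is out (column 1 already has a 4).
r6c4 is out (column 4 already has a 4).
r6c6 is out (box 6 already has a 4).
So the only cell in row 6 that can hold 4 is r6c3.
That is column 3.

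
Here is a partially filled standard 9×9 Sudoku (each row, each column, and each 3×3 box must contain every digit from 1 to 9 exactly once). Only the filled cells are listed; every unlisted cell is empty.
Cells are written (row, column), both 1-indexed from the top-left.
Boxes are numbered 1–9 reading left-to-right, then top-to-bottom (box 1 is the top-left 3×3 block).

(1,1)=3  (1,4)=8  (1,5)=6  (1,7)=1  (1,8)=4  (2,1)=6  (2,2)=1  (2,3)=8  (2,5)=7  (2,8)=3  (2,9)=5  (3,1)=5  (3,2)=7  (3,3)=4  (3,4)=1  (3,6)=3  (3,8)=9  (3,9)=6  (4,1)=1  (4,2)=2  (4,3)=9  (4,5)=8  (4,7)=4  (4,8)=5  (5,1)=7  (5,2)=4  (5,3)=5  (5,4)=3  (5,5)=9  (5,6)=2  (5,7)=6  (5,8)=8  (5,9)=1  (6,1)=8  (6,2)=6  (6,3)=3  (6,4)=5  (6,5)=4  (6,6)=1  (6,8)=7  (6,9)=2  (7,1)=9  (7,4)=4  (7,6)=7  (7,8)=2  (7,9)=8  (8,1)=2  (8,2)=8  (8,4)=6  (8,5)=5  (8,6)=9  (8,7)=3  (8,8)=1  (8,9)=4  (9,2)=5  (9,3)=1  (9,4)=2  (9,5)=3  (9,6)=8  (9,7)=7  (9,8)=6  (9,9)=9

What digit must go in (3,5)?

Row 3 already contains {1, 3, 4, 5, 6, 7, 9}.
Column 5 already contains {3, 4, 5, 6, 7, 8, 9}.
Its 3×3 block (box 2) already contains {1, 3, 6, 7, 8}.
The only value from 1–9 not eliminated is 2, so (3,5) = 2.

2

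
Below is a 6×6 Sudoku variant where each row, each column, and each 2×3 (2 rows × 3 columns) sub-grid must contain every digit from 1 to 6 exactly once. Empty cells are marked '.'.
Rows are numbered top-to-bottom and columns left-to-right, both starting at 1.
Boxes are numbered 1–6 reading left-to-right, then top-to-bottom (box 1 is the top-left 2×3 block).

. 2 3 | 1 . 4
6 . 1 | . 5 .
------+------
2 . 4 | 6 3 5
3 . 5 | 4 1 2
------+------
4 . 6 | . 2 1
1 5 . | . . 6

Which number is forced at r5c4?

5

Cell r5c4 itself could take any of {3, 5} by direct elimination.
Consider where 5 can go in box 6.
r6c4 is out (row 6 already has a 5).
r6c5 is out (row 6 already has a 5).
So the only cell in box 6 that can hold 5 is r5c4.
Therefore r5c4 = 5.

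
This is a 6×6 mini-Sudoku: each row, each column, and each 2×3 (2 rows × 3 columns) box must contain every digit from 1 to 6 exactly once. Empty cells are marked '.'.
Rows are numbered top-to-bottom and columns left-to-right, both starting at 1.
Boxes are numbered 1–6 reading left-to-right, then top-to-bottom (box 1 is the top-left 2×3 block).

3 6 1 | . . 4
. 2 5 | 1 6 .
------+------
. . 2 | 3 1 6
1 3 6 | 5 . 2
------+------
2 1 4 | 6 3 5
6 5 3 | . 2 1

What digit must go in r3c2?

Row 3 already contains {1, 2, 3, 6}.
Column 2 already contains {1, 2, 3, 5, 6}.
Its 2×3 block (box 3) already contains {1, 2, 3, 6}.
The only value from 1–6 not eliminated is 4, so r3c2 = 4.

4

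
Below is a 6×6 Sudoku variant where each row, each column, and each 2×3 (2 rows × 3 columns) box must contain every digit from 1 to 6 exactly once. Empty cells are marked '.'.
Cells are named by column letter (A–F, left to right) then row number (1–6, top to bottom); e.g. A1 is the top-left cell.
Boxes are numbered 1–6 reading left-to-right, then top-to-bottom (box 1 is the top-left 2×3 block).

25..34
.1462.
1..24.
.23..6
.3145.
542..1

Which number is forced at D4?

Cell D4 itself could take any of {1, 5} by direct elimination.
Consider where 5 can go in row 4.
A4 is out (column A already has a 5).
E4 is out (column E already has a 5).
So the only cell in row 4 that can hold 5 is D4.
Therefore D4 = 5.

5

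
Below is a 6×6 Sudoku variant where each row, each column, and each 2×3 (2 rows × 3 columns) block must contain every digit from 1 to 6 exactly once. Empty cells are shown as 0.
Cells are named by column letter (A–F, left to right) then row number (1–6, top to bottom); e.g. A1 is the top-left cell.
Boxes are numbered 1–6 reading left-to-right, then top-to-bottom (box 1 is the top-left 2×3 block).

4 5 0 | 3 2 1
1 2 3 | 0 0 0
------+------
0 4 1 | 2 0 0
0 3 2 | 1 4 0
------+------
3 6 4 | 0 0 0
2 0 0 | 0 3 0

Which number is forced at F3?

Cell F3 itself could take any of {3, 5, 6} by direct elimination.
Consider where 3 can go in column F.
F2 is out (row 2 already has a 3).
F4 is out (row 4 already has a 3).
F5 is out (row 5 already has a 3).
F6 is out (row 6 already has a 3).
So the only cell in column F that can hold 3 is F3.
Therefore F3 = 3.

3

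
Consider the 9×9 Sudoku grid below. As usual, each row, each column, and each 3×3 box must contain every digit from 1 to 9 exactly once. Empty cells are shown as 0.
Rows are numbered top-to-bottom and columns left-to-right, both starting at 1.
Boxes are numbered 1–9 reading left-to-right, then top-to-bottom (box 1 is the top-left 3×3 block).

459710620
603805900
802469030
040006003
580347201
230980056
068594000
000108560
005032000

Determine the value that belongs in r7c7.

3

Cell r7c7 itself could take any of {1, 3, 7} by direct elimination.
Consider where 3 can go in column 7.
r3c7 is out (row 3 already has a 3).
r4c7 is out (row 4 already has a 3).
r6c7 is out (row 6 already has a 3).
r9c7 is out (row 9 already has a 3).
So the only cell in column 7 that can hold 3 is r7c7.
Therefore r7c7 = 3.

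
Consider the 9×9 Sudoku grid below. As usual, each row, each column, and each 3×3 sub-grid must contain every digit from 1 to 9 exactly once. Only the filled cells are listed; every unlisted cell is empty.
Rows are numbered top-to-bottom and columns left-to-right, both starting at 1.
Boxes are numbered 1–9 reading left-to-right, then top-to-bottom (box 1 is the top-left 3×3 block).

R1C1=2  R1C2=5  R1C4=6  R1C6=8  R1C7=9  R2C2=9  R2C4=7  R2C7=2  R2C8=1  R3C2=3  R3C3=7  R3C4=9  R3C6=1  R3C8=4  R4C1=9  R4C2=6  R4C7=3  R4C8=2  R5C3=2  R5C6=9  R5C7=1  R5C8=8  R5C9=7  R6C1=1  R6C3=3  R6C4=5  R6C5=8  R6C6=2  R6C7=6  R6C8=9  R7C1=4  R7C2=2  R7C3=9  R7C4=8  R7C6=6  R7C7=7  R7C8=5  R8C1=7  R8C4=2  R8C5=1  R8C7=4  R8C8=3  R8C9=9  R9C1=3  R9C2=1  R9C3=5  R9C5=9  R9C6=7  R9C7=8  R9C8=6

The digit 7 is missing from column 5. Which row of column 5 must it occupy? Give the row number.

4

Consider where 7 can go in column 5.
R1C5 is out (box 2 already has a 7).
R2C5 is out (row 2 already has a 7).
R3C5 is out (row 3 already has a 7).
R5C5 is out (row 5 already has a 7).
R7C5 is out (row 7 already has a 7).
So the only cell in column 5 that can hold 7 is R4C5.
That is row 4.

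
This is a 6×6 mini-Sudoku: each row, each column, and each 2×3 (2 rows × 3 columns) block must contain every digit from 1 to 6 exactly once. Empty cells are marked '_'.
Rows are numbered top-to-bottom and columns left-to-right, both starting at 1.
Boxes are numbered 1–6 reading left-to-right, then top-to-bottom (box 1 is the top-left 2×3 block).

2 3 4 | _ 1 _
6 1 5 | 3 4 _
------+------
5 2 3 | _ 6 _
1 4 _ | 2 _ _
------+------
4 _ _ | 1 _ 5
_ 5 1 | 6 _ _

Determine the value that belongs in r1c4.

5

Row 1 already contains {1, 2, 3, 4}.
Column 4 already contains {1, 2, 3, 6}.
Its 2×3 block (box 2) already contains {1, 3, 4}.
The only value from 1–6 not eliminated is 5, so r1c4 = 5.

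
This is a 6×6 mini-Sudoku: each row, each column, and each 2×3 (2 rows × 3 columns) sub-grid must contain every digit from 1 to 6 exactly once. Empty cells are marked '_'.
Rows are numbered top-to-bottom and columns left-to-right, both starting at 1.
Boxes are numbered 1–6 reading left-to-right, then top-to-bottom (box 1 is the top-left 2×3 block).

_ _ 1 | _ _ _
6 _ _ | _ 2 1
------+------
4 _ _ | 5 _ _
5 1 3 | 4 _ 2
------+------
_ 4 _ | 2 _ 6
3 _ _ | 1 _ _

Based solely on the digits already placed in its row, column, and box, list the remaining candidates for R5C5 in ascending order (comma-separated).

Row 5 already contains {2, 4, 6}.
Column 5 already contains {2}.
Its 2×3 block (box 6) already contains {1, 2, 6}.
Removing those from 1–6 leaves {3, 5} as the candidates for R5C5.

3,5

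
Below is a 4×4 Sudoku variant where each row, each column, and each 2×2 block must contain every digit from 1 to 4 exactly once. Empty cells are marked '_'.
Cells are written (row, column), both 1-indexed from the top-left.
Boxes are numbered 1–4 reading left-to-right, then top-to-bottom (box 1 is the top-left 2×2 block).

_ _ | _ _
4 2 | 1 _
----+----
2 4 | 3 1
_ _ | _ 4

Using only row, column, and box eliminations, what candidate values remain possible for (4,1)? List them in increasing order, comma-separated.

Row 4 already contains {4}.
Column 1 already contains {2, 4}.
Its 2×2 block (box 3) already contains {2, 4}.
Removing those from 1–4 leaves {1, 3} as the candidates for (4,1).

1,3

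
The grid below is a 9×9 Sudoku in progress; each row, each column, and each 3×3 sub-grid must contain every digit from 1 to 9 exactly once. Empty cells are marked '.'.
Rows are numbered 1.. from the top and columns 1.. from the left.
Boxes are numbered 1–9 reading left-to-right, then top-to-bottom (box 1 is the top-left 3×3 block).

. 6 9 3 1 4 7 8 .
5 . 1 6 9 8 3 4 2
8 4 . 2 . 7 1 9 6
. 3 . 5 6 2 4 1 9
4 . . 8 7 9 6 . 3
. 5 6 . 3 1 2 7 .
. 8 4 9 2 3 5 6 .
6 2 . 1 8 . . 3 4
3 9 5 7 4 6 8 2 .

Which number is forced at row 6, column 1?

Row 6 already contains {1, 2, 3, 5, 6, 7}.
Column 1 already contains {3, 4, 5, 6, 8}.
Its 3×3 block (box 4) already contains {3, 4, 5, 6}.
The only value from 1–9 not eliminated is 9, so row 6, column 1 = 9.

9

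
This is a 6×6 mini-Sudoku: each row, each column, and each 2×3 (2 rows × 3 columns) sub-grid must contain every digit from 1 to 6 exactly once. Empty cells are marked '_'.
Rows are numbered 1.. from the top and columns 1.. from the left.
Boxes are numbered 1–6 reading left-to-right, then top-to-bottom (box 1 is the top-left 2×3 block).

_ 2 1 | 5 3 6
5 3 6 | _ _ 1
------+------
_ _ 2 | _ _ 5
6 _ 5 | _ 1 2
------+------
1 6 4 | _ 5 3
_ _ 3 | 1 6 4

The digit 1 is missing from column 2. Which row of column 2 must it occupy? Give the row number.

Consider where 1 can go in column 2.
row 4, column 2 is out (row 4 already has a 1).
row 6, column 2 is out (row 6 already has a 1).
So the only cell in column 2 that can hold 1 is row 3, column 2.
That is row 3.

3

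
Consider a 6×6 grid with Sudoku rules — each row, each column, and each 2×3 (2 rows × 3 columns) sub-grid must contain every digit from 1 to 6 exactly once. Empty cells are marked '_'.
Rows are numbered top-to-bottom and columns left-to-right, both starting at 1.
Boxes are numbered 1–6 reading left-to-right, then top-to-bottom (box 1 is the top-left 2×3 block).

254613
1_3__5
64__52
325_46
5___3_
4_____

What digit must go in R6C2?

3

Cell R6C2 itself could take any of {1, 3, 6} by direct elimination.
Consider where 3 can go in row 6.
R6C3 is out (column 3 already has a 3).
R6C4 is out (box 6 already has a 3).
R6C5 is out (column 5 already has a 3).
R6C6 is out (column 6 already has a 3).
So the only cell in row 6 that can hold 3 is R6C2.
Therefore R6C2 = 3.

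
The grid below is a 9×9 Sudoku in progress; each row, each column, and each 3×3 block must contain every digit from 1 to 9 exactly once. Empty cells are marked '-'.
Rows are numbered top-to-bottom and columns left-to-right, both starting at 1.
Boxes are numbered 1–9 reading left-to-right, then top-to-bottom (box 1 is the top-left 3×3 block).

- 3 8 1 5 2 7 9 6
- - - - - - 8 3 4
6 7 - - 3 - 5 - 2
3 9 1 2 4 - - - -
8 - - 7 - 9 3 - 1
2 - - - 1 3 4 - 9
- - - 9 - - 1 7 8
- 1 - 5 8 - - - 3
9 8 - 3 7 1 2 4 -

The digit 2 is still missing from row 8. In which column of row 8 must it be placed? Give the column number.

Consider where 2 can go in row 8.
R8C1 is out (column 1 already has a 2).
R8C6 is out (column 6 already has a 2).
R8C7 is out (column 7 already has a 2).
R8C8 is out (box 9 already has a 2).
So the only cell in row 8 that can hold 2 is R8C3.
That is column 3.

3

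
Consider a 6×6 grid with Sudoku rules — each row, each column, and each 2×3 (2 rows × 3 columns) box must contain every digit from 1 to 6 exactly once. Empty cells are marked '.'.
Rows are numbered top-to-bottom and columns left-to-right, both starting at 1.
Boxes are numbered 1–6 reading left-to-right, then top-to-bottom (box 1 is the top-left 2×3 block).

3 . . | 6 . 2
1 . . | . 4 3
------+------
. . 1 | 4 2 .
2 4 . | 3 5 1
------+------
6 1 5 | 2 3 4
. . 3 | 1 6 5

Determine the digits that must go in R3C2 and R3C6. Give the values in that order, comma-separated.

For R3C2:
  Consider where 3 can go in column 2.
  R1C2 is out (row 1 already has a 3).
  R2C2 is out (row 2 already has a 3).
  R6C2 is out (row 6 already has a 3).
  So the only cell in column 2 that can hold 3 is R3C2.
  So R3C2 = 3.
For R3C6:
  Row 3 already contains {1, 2, 4}.
  Column 6 already contains {1, 2, 3, 4, 5}.
  Its 2×3 block (box 4) already contains {1, 2, 3, 4, 5}.
  The only value from 1–6 not eliminated is 6, so R3C6 = 6.

3,6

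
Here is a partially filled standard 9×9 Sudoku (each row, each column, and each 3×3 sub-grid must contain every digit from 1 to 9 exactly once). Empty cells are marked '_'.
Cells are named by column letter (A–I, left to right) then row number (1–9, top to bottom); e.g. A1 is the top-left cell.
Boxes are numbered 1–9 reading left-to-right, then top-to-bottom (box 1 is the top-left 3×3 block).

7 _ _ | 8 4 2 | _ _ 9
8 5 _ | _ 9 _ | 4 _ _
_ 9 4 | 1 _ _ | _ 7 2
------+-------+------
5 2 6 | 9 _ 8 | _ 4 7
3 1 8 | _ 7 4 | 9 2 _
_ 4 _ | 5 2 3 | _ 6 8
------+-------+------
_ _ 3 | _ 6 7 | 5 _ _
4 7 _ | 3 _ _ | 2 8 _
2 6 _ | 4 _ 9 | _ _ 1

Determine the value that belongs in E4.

Row 4 already contains {2, 4, 5, 6, 7, 8, 9}.
Column E already contains {2, 4, 6, 7, 9}.
Its 3×3 block (box 5) already contains {2, 3, 4, 5, 7, 8, 9}.
The only value from 1–9 not eliminated is 1, so E4 = 1.

1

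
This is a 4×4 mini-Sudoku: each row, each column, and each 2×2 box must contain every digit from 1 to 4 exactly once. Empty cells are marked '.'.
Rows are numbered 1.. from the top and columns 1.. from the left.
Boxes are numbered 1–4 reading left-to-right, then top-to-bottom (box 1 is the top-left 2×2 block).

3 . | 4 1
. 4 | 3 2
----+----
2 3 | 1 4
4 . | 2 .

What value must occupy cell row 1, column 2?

2

Row 1 already contains {1, 3, 4}.
Column 2 already contains {3, 4}.
Its 2×2 block (box 1) already contains {3, 4}.
The only value from 1–4 not eliminated is 2, so row 1, column 2 = 2.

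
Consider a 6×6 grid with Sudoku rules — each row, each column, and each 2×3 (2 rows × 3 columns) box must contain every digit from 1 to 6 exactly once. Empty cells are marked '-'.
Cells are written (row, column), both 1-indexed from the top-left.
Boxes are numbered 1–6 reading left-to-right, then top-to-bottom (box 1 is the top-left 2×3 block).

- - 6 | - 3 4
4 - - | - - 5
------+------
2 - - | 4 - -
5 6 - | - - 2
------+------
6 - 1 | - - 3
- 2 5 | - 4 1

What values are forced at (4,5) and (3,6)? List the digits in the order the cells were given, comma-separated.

For (4,5):
  Row 4 already contains {2, 5, 6}.
  Column 5 already contains {3, 4}.
  Its 2×3 block (box 4) already contains {2, 4}.
  The only value from 1–6 not eliminated is 1, so (4,5) = 1.
For (3,6):
  Row 3 already contains {2, 4}.
  Column 6 already contains {1, 2, 3, 4, 5}.
  Its 2×3 block (box 4) already contains {2, 4}.
  The only value from 1–6 not eliminated is 6, so (3,6) = 6.

1,6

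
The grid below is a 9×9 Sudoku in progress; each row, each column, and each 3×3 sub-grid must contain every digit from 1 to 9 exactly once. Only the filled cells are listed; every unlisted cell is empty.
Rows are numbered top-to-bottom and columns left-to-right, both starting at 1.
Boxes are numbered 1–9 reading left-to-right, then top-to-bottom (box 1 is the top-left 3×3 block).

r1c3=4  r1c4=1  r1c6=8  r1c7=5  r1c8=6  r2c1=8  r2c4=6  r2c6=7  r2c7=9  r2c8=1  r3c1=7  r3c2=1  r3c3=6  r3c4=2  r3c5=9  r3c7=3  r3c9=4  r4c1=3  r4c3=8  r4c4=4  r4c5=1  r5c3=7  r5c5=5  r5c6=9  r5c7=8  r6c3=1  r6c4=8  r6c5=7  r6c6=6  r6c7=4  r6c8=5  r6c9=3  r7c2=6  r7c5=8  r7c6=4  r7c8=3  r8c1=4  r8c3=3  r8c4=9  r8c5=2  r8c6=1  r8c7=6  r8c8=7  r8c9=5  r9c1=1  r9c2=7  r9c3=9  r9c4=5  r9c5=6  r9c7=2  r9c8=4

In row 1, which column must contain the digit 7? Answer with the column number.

9

Consider where 7 can go in row 1.
r1c1 is out (column 1 already has a 7).
r1c2 is out (column 2 already has a 7).
r1c5 is out (column 5 already has a 7).
So the only cell in row 1 that can hold 7 is r1c9.
That is column 9.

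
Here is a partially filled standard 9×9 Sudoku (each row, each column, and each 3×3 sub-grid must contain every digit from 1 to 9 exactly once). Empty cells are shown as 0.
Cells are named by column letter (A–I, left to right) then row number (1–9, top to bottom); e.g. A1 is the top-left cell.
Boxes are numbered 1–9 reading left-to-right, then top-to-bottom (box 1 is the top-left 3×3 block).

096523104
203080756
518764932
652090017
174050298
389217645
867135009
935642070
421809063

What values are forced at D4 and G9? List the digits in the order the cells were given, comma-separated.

4,5

For D4:
  Consider where 4 can go in row 4.
  F4 is out (column F already has a 4).
  G4 is out (box 6 already has a 4).
  So the only cell in row 4 that can hold 4 is D4.
  So D4 = 4.
For G9:
  Row 9 already contains {1, 2, 3, 4, 6, 8, 9}.
  Column G already contains {1, 2, 6, 7, 9}.
  Its 3×3 block (box 9) already contains {3, 6, 7, 9}.
  The only value from 1–9 not eliminated is 5, so G9 = 5.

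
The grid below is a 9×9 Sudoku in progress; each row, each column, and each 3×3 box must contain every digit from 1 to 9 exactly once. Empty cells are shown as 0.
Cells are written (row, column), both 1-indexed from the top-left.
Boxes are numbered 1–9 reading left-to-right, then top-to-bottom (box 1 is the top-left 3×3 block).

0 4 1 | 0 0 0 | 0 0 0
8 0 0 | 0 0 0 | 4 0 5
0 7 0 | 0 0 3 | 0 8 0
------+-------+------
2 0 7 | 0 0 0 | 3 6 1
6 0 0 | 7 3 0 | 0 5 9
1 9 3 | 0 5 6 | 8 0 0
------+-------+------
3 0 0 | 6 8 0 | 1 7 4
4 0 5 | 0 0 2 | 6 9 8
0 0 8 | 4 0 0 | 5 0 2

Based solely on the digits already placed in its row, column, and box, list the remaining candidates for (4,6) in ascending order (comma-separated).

4,8,9

Row 4 already contains {1, 2, 3, 6, 7}.
Column 6 already contains {2, 3, 6}.
Its 3×3 block (box 5) already contains {3, 5, 6, 7}.
Removing those from 1–9 leaves {4, 8, 9} as the candidates for (4,6).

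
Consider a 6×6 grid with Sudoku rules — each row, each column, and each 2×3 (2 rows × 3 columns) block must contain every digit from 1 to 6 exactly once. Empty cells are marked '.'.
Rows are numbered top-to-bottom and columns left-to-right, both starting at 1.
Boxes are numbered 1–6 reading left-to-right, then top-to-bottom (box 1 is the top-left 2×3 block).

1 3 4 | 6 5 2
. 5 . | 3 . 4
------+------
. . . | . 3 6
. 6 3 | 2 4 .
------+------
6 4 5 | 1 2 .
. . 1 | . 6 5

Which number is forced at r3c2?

1

Cell r3c2 itself could take any of {1, 2} by direct elimination.
Consider where 1 can go in column 2.
r6c2 is out (row 6 already has a 1).
So the only cell in column 2 that can hold 1 is r3c2.
Therefore r3c2 = 1.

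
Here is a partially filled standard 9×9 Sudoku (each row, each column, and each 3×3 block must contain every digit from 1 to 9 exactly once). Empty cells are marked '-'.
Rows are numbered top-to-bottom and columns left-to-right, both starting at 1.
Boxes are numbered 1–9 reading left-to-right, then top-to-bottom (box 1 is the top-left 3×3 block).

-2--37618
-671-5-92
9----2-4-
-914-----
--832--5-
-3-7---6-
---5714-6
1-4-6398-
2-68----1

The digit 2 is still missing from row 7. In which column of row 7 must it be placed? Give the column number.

Consider where 2 can go in row 7.
r7c1 is out (column 1 already has a 2).
r7c2 is out (column 2 already has a 2).
r7c3 is out (box 7 already has a 2).
So the only cell in row 7 that can hold 2 is r7c8.
That is column 8.

8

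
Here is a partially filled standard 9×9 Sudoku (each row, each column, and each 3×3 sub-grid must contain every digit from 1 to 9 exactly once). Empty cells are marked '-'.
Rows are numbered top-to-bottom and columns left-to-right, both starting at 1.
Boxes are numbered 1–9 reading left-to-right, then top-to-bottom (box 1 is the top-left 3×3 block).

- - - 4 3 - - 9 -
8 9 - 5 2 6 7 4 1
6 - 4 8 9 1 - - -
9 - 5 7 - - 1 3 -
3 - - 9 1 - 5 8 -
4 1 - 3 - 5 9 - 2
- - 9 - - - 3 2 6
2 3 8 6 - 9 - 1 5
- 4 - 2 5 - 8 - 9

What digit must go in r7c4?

Row 7 already contains {2, 3, 6, 9}.
Column 4 already contains {2, 3, 4, 5, 6, 7, 8, 9}.
Its 3×3 block (box 8) already contains {2, 5, 6, 9}.
The only value from 1–9 not eliminated is 1, so r7c4 = 1.

1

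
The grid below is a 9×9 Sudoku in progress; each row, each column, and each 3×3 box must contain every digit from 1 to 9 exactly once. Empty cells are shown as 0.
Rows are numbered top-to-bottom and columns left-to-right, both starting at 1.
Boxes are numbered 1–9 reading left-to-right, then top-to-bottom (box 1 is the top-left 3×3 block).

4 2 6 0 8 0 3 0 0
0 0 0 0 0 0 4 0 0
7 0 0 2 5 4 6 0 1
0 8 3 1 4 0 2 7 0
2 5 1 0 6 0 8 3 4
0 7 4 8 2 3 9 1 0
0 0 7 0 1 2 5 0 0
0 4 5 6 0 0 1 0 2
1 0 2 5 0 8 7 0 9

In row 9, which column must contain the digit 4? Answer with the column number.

Consider where 4 can go in row 9.
R9C2 is out (column 2 already has a 4).
R9C5 is out (column 5 already has a 4).
So the only cell in row 9 that can hold 4 is R9C8.
That is column 8.

8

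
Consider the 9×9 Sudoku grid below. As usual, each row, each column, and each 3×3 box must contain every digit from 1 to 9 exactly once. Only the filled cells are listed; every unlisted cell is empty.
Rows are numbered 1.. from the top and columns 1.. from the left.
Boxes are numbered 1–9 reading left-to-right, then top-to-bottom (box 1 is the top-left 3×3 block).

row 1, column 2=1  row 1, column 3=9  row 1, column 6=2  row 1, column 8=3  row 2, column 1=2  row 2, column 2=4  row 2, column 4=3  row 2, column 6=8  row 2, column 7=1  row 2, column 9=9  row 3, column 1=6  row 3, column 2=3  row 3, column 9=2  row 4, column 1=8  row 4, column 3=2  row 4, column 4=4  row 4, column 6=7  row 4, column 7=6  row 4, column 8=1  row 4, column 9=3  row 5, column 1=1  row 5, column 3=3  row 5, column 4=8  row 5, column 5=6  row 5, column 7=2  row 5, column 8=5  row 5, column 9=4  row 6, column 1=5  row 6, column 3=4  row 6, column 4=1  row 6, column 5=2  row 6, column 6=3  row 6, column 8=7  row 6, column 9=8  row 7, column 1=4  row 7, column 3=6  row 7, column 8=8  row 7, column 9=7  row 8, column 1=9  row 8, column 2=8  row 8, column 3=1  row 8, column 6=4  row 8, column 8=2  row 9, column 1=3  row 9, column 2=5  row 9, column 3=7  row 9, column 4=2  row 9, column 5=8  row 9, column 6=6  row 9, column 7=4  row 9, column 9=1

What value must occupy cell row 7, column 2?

Row 7 already contains {4, 6, 7, 8}.
Column 2 already contains {1, 3, 4, 5, 8}.
Its 3×3 block (box 7) already contains {1, 3, 4, 5, 6, 7, 8, 9}.
The only value from 1–9 not eliminated is 2, so row 7, column 2 = 2.

2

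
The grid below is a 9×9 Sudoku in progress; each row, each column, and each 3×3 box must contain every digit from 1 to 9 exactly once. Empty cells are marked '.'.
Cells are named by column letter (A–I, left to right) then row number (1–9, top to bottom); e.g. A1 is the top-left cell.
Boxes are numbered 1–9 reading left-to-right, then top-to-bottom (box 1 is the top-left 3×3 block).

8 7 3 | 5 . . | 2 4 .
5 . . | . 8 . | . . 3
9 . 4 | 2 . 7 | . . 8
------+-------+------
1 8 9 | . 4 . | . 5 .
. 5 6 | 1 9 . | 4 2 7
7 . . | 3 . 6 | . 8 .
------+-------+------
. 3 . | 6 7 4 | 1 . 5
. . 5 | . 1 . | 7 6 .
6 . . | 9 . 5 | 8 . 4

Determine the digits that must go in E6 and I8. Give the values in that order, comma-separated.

For E6:
  Consider where 5 can go in row 6.
  B6 is out (column B already has a 5).
  C6 is out (column C already has a 5).
  G6 is out (box 6 already has a 5).
  I6 is out (column I already has a 5).
  So the only cell in row 6 that can hold 5 is E6.
  So E6 = 5.
For I8:
  Consider where 2 can go in box 9.
  H7 is out (column H already has a 2).
  H9 is out (column H already has a 2).
  So the only cell in box 9 that can hold 2 is I8.
  So I8 = 2.

5,2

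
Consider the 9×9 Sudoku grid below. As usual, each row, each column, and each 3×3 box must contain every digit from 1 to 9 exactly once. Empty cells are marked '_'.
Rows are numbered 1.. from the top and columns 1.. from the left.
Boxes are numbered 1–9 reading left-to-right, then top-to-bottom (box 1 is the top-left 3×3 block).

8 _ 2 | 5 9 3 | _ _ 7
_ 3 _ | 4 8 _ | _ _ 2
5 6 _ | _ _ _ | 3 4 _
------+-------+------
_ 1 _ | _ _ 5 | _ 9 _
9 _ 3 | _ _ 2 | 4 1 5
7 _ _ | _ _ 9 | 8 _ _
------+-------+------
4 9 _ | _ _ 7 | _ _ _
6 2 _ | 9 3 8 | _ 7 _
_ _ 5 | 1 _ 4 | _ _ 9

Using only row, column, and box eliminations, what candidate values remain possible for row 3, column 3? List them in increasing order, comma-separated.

Row 3 already contains {3, 4, 5, 6}.
Column 3 already contains {2, 3, 5}.
Its 3×3 block (box 1) already contains {2, 3, 5, 6, 8}.
Removing those from 1–9 leaves {1, 7, 9} as the candidates for row 3, column 3.

1,7,9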